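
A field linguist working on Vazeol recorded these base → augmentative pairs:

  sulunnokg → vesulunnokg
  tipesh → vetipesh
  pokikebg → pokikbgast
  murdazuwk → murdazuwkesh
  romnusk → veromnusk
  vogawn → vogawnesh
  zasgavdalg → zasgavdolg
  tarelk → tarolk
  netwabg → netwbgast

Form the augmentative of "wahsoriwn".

"wahsoriwn" has second-to-last letter 'w'. The stems whose second-to-last letter is 'w' (vogawn → vogawnesh, murdazuwk → murdazuwkesh) add -esh.
The other patterns: stems whose second-to-last letter is 'l' change the last vowel to 'o'; stems whose second-to-last letter is 'b' delete the last vowel and add -ast; stems whose second-to-last letter is 'k' or 's' add the prefix ve-.
So wahsoriwn → wahsoriwnesh.

wahsoriwnesh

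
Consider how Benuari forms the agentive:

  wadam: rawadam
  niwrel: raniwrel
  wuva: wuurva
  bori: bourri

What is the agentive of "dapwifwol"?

wadam and wuva both have last vowel 'a' yet inflect differently (rawadam, wuurva), so the last vowel is not what conditions the rule; whether the stem ends in a vowel or a consonant is.
"dapwifwol" ends in a consonant. The stems ending in a consonant (wadam → rawadam, niwrel → raniwrel) add the prefix ra-.
The other pattern: stems ending in a vowel insert -ur- after the first vowel.
So dapwifwol → radapwifwol.

radapwifwol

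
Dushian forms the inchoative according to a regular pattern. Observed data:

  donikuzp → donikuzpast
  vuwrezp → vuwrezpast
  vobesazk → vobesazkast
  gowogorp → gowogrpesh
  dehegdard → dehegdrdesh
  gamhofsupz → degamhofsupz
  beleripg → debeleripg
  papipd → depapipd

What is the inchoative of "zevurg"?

zevrgesh

donikuzp and gowogorp both end in -p yet inflect differently (donikuzpast, gowogrpesh), so the final letter is not what conditions the rule; the second-to-last letter is.
"zevurg" has second-to-last letter 'r'. The stems whose second-to-last letter is 'r' (gowogorp → gowogrpesh, dehegdard → dehegdrdesh) delete the last vowel and add -esh.
The other patterns: stems whose second-to-last letter is 'z' add -ast; stems whose second-to-last letter is 'p' add the prefix de-.
So zevurg → zevrgesh.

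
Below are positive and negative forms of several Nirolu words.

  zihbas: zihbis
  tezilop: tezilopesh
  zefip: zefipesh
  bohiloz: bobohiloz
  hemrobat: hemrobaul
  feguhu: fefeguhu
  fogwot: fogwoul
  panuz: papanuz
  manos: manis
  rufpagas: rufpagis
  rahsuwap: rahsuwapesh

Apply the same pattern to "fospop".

"fospop" ends in -p. The stems ending in -p (rahsuwap → rahsuwapesh, tezilop → tezilopesh, zefip → zefipesh) add -esh.
So fospop → fospopesh.

fospopesh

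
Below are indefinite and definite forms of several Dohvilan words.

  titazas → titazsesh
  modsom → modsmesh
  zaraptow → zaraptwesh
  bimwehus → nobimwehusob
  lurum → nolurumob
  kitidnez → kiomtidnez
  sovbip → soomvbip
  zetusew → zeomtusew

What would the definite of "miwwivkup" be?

nomiwwivkupob

"miwwivkup" has last vowel 'u'. The stems whose last vowel is 'u' (bimwehus → nobimwehusob, lurum → nolurumob) add no- … -ob around the stem.
So miwwivkup → nomiwwivkupob.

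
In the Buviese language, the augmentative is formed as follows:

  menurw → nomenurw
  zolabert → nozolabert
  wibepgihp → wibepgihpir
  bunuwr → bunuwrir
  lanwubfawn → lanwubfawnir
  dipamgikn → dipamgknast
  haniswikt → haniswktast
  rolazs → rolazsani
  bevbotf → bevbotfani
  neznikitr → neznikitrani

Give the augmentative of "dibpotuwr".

dibpotuwrir

"dibpotuwr" has second-to-last letter 'w'. The stems whose second-to-last letter is 'w' (bunuwr → bunuwrir, lanwubfawn → lanwubfawnir) add -ir.
So dibpotuwr → dibpotuwrir.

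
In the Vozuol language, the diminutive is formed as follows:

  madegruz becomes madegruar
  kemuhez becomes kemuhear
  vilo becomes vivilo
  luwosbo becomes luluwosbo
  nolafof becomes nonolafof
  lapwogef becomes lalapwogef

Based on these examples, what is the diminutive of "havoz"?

havoar

"havoz" ends in -z. The stems ending in -z (madegruz → madegruar, kemuhez → kemuhear) drop the final letter and add -ar.
The other pattern: stems ending in -f or -o repeat the first consonant+vowel as a prefix.
So havoz → havoar.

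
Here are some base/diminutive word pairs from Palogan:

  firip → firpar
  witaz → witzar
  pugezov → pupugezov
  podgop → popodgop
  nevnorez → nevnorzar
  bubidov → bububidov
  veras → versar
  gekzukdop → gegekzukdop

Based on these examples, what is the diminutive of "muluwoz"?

gekzukdop and firip both end in -p yet inflect differently (gegekzukdop, firpar), so the final letter is not what conditions the rule; the last vowel is.
"muluwoz" has last vowel 'o'. The stems whose last vowel is 'o' (gekzukdop → gegekzukdop, bubidov → bububidov, pugezov → pupugezov) repeat the first consonant+vowel as a prefix.
The other pattern: stems whose last vowel is 'a', 'e' or 'i' delete the last vowel and add -ar.
So muluwoz → mumuluwoz.

mumuluwoz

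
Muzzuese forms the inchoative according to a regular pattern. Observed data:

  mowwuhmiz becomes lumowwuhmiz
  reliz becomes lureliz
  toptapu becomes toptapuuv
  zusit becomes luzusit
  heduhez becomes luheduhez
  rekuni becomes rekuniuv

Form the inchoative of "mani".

"mani" ends in a vowel. The stems ending in a vowel (toptapu → toptapuuv, rekuni → rekuniuv) add -uv.
The other pattern: stems ending in a consonant add the prefix lu-.
So mani → maniuv.

maniuv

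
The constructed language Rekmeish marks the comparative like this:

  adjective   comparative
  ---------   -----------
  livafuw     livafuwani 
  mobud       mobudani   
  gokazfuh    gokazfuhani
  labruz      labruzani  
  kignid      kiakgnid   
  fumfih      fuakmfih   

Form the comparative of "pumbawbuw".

pumbawbuwani

mobud and kignid both end in -d yet inflect differently (mobudani, kiakgnid), so the final letter is not what conditions the rule; the last vowel is.
"pumbawbuw" has last vowel 'u'. The stems whose last vowel is 'u' (livafuw → livafuwani, mobud → mobudani, gokazfuh → gokazfuhani) add -ani.
The other pattern: stems whose last vowel is 'i' insert -ak- after the first vowel.
So pumbawbuw → pumbawbuwani.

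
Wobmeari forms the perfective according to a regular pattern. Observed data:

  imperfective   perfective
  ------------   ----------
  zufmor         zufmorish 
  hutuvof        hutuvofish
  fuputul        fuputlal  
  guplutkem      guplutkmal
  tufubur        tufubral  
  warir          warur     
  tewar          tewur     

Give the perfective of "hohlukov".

"hohlukov" has last vowel 'o'. The stems whose last vowel is 'o' (zufmor → zufmorish, hutuvof → hutuvofish) add -ish.
The other patterns: stems whose last vowel is 'e' or 'u' delete the last vowel and add -al; stems whose last vowel is 'a' or 'i' change the last vowel to 'u'.
So hohlukov → hohlukovish.

hohlukovish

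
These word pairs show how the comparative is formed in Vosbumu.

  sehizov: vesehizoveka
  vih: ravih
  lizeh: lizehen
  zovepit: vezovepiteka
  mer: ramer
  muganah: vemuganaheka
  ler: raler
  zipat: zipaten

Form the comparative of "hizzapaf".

vehizzapafeka

vih and lizeh both end in -h yet inflect differently (ravih, lizehen), so the final letter is not what conditions the rule; the number of vowels is.
"hizzapaf" has 3 vowels. The stems with 3 vowels (zovepit → vezovepiteka, muganah → vemuganaheka, sehizov → vesehizoveka) add ve- … -eka around the stem.
The other patterns: stems with 1 vowel add the prefix ra-; stems with 2 vowels add -en.
So hizzapaf → vehizzapafeka.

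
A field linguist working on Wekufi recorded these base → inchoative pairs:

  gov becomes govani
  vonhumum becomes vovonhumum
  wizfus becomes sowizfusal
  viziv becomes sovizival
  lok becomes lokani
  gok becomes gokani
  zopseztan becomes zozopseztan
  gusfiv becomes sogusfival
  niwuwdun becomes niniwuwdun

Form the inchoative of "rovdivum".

rorovdivum

gov and viziv both end in -v yet inflect differently (govani, sovizival), so the final letter is not what conditions the rule; the number of vowels is.
"rovdivum" has 3 vowels. The stems with 3 vowels (zopseztan → zozopseztan, niwuwdun → niniwuwdun, vonhumum → vovonhumum) repeat the first consonant+vowel as a prefix.
The other patterns: stems with 1 vowel add -ani; stems with 2 vowels add so- … -al around the stem.
So rovdivum → rorovdivum.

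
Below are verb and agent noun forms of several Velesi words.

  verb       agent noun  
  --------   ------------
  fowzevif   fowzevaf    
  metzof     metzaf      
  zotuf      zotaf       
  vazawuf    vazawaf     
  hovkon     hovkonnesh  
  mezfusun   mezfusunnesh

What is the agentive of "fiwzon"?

fiwzonnesh

"fiwzon" ends in -n. The stems ending in -n (hovkon → hovkonnesh, mezfusun → mezfusunnesh) double the final consonant and add -esh.
The other pattern: stems ending in -f change the last vowel to 'a'.
So fiwzon → fiwzonnesh.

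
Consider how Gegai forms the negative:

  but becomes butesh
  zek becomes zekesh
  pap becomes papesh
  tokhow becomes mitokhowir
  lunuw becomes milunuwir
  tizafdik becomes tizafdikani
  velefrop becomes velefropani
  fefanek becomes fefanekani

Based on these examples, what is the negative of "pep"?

"pep" has 1 vowel. The stems with 1 vowel (but → butesh, zek → zekesh, pap → papesh) add -esh.
So pep → pepesh.

pepesh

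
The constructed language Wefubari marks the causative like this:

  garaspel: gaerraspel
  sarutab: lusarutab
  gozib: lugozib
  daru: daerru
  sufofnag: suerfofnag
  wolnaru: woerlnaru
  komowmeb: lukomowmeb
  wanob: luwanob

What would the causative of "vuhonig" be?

vuerhonig

"vuhonig" ends in -g. The one such stem in the data (sufofnag → suerfofnag) inserts -er- after the first vowel (as do wolnaru, garaspel), so the same rule applies.
So vuhonig → vuerhonig.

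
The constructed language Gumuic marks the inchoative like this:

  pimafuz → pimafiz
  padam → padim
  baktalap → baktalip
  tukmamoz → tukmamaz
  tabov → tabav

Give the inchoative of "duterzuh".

duterzih

pimafuz and tukmamoz both end in -z yet inflect differently (pimafiz, tukmamaz), so the final letter is not what conditions the rule; the last vowel is.
"duterzuh" has last vowel 'u'. The one such stem in the data (pimafuz → pimafiz) changes the last vowel to 'i' (as do padam, baktalap), so the same rule applies.
So duterzuh → duterzih.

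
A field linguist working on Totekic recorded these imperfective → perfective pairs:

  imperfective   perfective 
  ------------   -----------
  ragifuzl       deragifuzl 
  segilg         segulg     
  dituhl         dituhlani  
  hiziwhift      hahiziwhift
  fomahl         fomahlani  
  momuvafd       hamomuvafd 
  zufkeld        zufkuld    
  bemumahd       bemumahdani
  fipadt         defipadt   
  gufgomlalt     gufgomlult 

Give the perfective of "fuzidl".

defuzidl

fomahl and ragifuzl both end in -l yet inflect differently (fomahlani, deragifuzl), so the final letter is not what conditions the rule; the second-to-last letter is.
"fuzidl" has second-to-last letter 'd'. The one such stem in the data (fipadt → defipadt) adds the prefix de-, so the same rule applies.
So fuzidl → defuzidl.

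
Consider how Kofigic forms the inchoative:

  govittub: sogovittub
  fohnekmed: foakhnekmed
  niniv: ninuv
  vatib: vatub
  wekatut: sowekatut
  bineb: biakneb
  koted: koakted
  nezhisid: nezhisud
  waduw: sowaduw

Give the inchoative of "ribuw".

soribuw

vatib and govittub both end in -b yet inflect differently (vatub, sogovittub), so the final letter is not what conditions the rule; the last vowel is.
"ribuw" has last vowel 'u'. The stems whose last vowel is 'u' (wekatut → sowekatut, waduw → sowaduw, govittub → sogovittub) add the prefix so-.
So ribuw → soribuw.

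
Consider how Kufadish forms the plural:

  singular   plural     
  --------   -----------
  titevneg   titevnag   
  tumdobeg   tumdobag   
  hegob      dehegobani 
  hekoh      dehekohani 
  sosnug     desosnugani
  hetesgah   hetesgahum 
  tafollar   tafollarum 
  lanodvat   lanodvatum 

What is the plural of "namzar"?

namzarum

"namzar" has last vowel 'a'. The stems whose last vowel is 'a' (hetesgah → hetesgahum, tafollar → tafollarum, lanodvat → lanodvatum) add -um.
The other patterns: stems whose last vowel is 'e' change the last vowel to 'a'; stems whose last vowel is 'o' or 'u' add de- … -ani around the stem.
So namzar → namzarum.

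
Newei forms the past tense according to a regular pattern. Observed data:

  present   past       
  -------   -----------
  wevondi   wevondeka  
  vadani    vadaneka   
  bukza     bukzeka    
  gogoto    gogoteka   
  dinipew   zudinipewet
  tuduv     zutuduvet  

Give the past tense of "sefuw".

"sefuw" ends in a consonant. The stems ending in a consonant (dinipew → zudinipewet, tuduv → zutuduvet) add zu- … -et around the stem.
So sefuw → zusefuwet.

zusefuwet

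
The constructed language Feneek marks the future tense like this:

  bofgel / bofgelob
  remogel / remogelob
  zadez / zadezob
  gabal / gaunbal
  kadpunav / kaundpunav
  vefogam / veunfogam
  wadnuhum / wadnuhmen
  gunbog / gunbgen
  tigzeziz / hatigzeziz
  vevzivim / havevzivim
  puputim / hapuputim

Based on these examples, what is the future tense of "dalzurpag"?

daunlzurpag

bofgel and gabal both end in -l yet inflect differently (bofgelob, gaunbal), so the final letter is not what conditions the rule; the last vowel is.
"dalzurpag" has last vowel 'a'. The stems whose last vowel is 'a' (gabal → gaunbal, kadpunav → kaundpunav, vefogam → veunfogam) insert -un- after the first vowel.
The other patterns: stems whose last vowel is 'e' add -ob; stems whose last vowel is 'o' or 'u' delete the last vowel and add -en; stems whose last vowel is 'i' add the prefix ha-.
So dalzurpag → daunlzurpag.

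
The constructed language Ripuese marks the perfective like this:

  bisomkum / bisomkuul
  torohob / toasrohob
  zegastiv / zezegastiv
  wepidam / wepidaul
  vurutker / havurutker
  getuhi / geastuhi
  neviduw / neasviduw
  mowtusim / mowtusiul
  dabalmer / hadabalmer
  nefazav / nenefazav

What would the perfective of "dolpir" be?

wepidam and nefazav both have last vowel 'a' yet inflect differently (wepidaul, nenefazav), so the last vowel is not what conditions the rule; the final letter is.
"dolpir" ends in -r. The stems ending in -r (dabalmer → hadabalmer, vurutker → havurutker) add the prefix ha-.
The other patterns: stems ending in -m drop the final letter and add -ul; stems ending in -v repeat the first consonant+vowel as a prefix; stems ending in -b, -i or -w insert -as- after the first vowel.
So dolpir → hadolpir.

hadolpir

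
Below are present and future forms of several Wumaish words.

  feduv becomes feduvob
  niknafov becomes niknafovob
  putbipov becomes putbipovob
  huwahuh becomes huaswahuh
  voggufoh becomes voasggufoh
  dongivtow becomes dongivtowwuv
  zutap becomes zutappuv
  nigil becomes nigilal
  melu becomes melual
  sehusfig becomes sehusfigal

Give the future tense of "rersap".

feduv and huwahuh both have last vowel 'u' yet inflect differently (feduvob, huaswahuh), so the last vowel is not what conditions the rule; the final letter is.
"rersap" ends in -p. The one such stem in the data (zutap → zutappuv) doubles the final consonant and adds -uv (as does dongivtow), so the same rule applies.
So rersap → rersappuv.

rersappuv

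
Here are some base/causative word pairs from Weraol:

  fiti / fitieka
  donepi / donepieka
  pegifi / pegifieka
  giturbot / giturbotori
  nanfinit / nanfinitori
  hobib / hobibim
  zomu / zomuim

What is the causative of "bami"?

fiti and nanfinit both have last vowel 'i' yet inflect differently (fitieka, nanfinitori), so the last vowel is not what conditions the rule; the final letter is.
"bami" ends in -i. The stems ending in -i (fiti → fitieka, donepi → donepieka, pegifi → pegifieka) add -eka.
So bami → bamieka.

bamieka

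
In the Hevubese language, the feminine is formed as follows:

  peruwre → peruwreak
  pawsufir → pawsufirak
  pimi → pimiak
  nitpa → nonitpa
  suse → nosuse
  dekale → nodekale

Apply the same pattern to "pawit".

"pawit" begins with p-. The stems beginning with p- (peruwre → peruwreak, pawsufir → pawsufirak, pimi → pimiak) add -ak.
So pawit → pawitak.

pawitak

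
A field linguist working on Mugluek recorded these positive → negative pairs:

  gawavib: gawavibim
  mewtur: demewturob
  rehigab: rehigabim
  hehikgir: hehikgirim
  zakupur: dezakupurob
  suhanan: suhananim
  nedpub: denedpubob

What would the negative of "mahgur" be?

demahgurob

mewtur and hehikgir both end in -r yet inflect differently (demewturob, hehikgirim), so the final letter is not what conditions the rule; the last vowel is.
"mahgur" has last vowel 'u'. The stems whose last vowel is 'u' (nedpub → denedpubob, mewtur → demewturob, zakupur → dezakupurob) add de- … -ob around the stem.
The other pattern: stems whose last vowel is 'a' or 'i' add -im.
So mahgur → demahgurob.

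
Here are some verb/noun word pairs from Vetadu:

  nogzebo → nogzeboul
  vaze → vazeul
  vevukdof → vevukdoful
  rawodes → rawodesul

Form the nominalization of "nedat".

nedatul

Every pair shown (nogzebo → nogzeboul, vaze → vazeul, vevukdof → vevukdoful, …) follows the same rule: add -ul.
So nedat → nedatul.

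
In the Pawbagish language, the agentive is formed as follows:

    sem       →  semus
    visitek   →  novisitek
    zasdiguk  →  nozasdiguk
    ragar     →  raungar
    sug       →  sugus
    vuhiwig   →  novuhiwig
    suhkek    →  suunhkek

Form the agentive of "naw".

nawus

"naw" has 1 vowel. The stems with 1 vowel (sug → sugus, sem → semus) add -us.
The other patterns: stems with 2 vowels insert -un- after the first vowel; stems with 3 vowels add the prefix no-.
So naw → nawus.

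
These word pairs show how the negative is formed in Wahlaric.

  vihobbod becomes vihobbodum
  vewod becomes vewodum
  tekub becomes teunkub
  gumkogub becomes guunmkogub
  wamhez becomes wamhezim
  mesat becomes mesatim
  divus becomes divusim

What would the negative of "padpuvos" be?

tekub and divus both have last vowel 'u' yet inflect differently (teunkub, divusim), so the last vowel is not what conditions the rule; the final letter is.
"padpuvos" ends in -s. The one such stem in the data (divus → divusim) adds -im, so the same rule applies.
The other patterns: stems ending in -d add -um; stems ending in -b insert -un- after the first vowel.
So padpuvos → padpuvosim.

padpuvosim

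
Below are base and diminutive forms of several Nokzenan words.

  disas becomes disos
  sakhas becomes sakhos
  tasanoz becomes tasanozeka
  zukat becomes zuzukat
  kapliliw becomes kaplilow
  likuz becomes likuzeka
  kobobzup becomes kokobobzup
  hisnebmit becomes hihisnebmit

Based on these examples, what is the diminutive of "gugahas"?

gugahos

"gugahas" ends in -s. The stems ending in -s (sakhas → sakhos, disas → disos) change the last vowel to 'o'.
So gugahas → gugahos.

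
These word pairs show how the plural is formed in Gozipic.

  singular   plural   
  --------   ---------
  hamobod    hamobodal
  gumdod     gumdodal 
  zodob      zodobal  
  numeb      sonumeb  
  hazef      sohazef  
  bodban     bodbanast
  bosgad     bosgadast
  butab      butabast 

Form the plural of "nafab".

zodob and numeb both end in -b yet inflect differently (zodobal, sonumeb), so the final letter is not what conditions the rule; the last vowel is.
"nafab" has last vowel 'a'. The stems whose last vowel is 'a' (bodban → bodbanast, bosgad → bosgadast, butab → butabast) add -ast.
The other patterns: stems whose last vowel is 'o' add -al; stems whose last vowel is 'e' add the prefix so-.
So nafab → nafabast.

nafabast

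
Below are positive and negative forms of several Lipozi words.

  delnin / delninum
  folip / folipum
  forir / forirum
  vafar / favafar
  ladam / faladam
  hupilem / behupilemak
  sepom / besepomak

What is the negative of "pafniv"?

forir and vafar both end in -r yet inflect differently (forirum, favafar), so the final letter is not what conditions the rule; the last vowel is.
"pafniv" has last vowel 'i'. The stems whose last vowel is 'i' (delnin → delninum, folip → folipum, forir → forirum) add -um.
The other patterns: stems whose last vowel is 'a' add the prefix fa-; stems whose last vowel is 'e' or 'o' add be- … -ak around the stem.
So pafniv → pafnivum.

pafnivum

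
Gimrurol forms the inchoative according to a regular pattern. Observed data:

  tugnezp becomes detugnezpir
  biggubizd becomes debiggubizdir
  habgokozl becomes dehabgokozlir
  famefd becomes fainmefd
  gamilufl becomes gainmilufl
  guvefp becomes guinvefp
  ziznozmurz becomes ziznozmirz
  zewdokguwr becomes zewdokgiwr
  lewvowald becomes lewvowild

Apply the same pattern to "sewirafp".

seinwirafp

biggubizd and famefd both end in -d yet inflect differently (debiggubizdir, fainmefd), so the final letter is not what conditions the rule; the second-to-last letter is.
"sewirafp" has second-to-last letter 'f'. The stems whose second-to-last letter is 'f' (famefd → fainmefd, gamilufl → gainmilufl, guvefp → guinvefp) insert -in- after the first vowel.
The other patterns: stems whose second-to-last letter is 'z' add de- … -ir around the stem; stems whose second-to-last letter is 'l', 'r' or 'w' change the last vowel to 'i'.
So sewirafp → seinwirafp.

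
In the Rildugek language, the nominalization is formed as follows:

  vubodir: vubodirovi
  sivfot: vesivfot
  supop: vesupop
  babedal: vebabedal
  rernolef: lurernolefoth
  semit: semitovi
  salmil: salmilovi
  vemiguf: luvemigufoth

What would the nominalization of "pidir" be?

"pidir" has last vowel 'i'. The stems whose last vowel is 'i' (semit → semitovi, salmil → salmilovi, vubodir → vubodirovi) add -ovi.
So pidir → pidirovi.

pidirovi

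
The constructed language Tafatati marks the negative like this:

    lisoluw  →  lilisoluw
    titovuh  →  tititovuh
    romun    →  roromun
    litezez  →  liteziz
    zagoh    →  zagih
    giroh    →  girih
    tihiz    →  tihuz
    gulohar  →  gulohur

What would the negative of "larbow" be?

titovuh and zagoh both end in -h yet inflect differently (tititovuh, zagih), so the final letter is not what conditions the rule; the last vowel is.
"larbow" has last vowel 'o'. The stems whose last vowel is 'o' (zagoh → zagih, giroh → girih) change the last vowel to 'i'.
So larbow → larbiw.

larbiw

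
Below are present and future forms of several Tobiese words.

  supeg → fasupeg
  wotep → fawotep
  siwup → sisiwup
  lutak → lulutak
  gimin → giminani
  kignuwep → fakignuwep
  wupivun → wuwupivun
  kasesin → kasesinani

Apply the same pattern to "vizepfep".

wotep and siwup both end in -p yet inflect differently (fawotep, sisiwup), so the final letter is not what conditions the rule; the last vowel is.
"vizepfep" has last vowel 'e'. The stems whose last vowel is 'e' (wotep → fawotep, supeg → fasupeg, kignuwep → fakignuwep) add the prefix fa-.
The other patterns: stems whose last vowel is 'i' add -ani; stems whose last vowel is 'a' or 'u' repeat the first consonant+vowel as a prefix.
So vizepfep → favizepfep.

favizepfep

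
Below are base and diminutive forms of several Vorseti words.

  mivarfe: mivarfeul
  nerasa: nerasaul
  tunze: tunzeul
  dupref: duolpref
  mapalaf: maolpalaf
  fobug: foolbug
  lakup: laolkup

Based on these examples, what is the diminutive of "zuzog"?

zuolzog

mivarfe and dupref both have last vowel 'e' yet inflect differently (mivarfeul, duolpref), so the last vowel is not what conditions the rule; whether the stem ends in a vowel or a consonant is.
"zuzog" ends in a consonant. The stems ending in a consonant (dupref → duolpref, mapalaf → maolpalaf, fobug → foolbug) insert -ol- after the first vowel.
The other pattern: stems ending in a vowel add -ul.
So zuzog → zuolzog.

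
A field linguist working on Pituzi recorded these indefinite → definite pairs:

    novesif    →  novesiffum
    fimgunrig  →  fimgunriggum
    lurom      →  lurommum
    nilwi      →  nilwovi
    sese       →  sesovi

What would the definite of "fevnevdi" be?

fevnevdovi

nilwi and novesif both have last vowel 'i' yet inflect differently (nilwovi, novesiffum), so the last vowel is not what conditions the rule; whether the stem ends in a vowel or a consonant is.
"fevnevdi" ends in a vowel. The stems ending in a vowel (nilwi → nilwovi, sese → sesovi) drop the final letter and add -ovi.
So fevnevdi → fevnevdovi.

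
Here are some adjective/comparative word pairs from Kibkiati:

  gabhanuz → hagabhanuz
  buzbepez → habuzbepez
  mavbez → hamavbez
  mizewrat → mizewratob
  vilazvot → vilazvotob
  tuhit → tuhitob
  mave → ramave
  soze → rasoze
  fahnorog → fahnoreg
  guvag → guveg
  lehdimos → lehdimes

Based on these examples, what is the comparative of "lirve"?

buzbepez and mave both have last vowel 'e' yet inflect differently (habuzbepez, ramave), so the last vowel is not what conditions the rule; the final letter is.
"lirve" ends in -e. The stems ending in -e (mave → ramave, soze → rasoze) add the prefix ra-.
So lirve → ralirve.

ralirve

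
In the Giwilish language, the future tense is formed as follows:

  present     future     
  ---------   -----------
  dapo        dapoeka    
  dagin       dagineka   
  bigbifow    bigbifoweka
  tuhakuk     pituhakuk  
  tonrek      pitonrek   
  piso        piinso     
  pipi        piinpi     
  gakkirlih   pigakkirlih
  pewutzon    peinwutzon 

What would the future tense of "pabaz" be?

piso and dapo both end in -o yet inflect differently (piinso, dapoeka), so the final letter is not what conditions the rule; the first letter is.
"pabaz" begins with p-. The stems beginning with p- (pipi → piinpi, pewutzon → peinwutzon, piso → piinso) insert -in- after the first vowel.
So pabaz → painbaz.

painbaz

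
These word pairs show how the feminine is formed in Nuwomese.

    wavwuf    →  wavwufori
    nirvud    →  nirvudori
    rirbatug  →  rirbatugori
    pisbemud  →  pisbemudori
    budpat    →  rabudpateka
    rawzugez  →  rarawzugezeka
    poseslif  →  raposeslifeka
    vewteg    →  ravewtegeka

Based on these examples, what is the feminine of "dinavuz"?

dinavuzori

"dinavuz" has last vowel 'u'. The stems whose last vowel is 'u' (wavwuf → wavwufori, nirvud → nirvudori, rirbatug → rirbatugori) add -ori.
So dinavuz → dinavuzori.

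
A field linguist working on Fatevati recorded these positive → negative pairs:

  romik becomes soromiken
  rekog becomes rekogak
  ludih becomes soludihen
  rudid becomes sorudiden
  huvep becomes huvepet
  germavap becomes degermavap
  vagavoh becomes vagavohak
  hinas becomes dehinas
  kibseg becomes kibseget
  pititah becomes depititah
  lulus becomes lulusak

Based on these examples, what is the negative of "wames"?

wameset

ludih and pititah both end in -h yet inflect differently (soludihen, depititah), so the final letter is not what conditions the rule; the last vowel is.
"wames" has last vowel 'e'. The stems whose last vowel is 'e' (kibseg → kibseget, huvep → huvepet) add -et.
The other patterns: stems whose last vowel is 'i' add so- … -en around the stem; stems whose last vowel is 'a' add the prefix de-; stems whose last vowel is 'o' or 'u' add -ak.
So wames → wameset.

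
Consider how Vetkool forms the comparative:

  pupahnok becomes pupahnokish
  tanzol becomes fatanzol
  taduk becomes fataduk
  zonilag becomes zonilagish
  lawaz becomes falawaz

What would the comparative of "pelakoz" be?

taduk and pupahnok both end in -k yet inflect differently (fataduk, pupahnokish), so the final letter is not what conditions the rule; the number of vowels is.
"pelakoz" has 3 vowels. The stems with 3 vowels (zonilag → zonilagish, pupahnok → pupahnokish) add -ish.
The other pattern: stems with 2 vowels add the prefix fa-.
So pelakoz → pelakozish.

pelakozish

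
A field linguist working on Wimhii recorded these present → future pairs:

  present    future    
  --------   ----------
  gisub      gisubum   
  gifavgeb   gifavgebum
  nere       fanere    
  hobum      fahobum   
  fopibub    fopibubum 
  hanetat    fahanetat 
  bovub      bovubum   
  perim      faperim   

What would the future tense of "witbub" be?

witbubum

"witbub" ends in -b. The stems ending in -b (fopibub → fopibubum, gifavgeb → gifavgebum, gisub → gisubum) add -um.
So witbub → witbubum.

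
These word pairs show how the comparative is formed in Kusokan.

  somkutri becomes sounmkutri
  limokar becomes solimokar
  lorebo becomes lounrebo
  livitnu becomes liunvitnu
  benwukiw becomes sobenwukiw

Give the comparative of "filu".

fiunlu

somkutri and benwukiw both have last vowel 'i' yet inflect differently (sounmkutri, sobenwukiw), so the last vowel is not what conditions the rule; whether the stem ends in a vowel or a consonant is.
"filu" ends in a vowel. The stems ending in a vowel (somkutri → sounmkutri, lorebo → lounrebo, livitnu → liunvitnu) insert -un- after the first vowel.
The other pattern: stems ending in a consonant add the prefix so-.
So filu → fiunlu.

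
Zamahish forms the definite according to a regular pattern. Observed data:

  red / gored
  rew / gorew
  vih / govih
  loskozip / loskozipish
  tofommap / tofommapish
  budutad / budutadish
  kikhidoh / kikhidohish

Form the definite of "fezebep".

fezebepish

red and budutad both end in -d yet inflect differently (gored, budutadish), so the final letter is not what conditions the rule; the number of vowels is.
"fezebep" has 3 vowels. The stems with 3 vowels (loskozip → loskozipish, tofommap → tofommapish, budutad → budutadish) add -ish.
So fezebep → fezebepish.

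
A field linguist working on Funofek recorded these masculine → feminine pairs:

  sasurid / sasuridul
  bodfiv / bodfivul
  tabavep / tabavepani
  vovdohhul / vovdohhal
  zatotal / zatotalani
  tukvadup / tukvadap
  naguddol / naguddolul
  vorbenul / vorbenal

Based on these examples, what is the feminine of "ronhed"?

ronhedani

vorbenul and zatotal both end in -l yet inflect differently (vorbenal, zatotalani), so the final letter is not what conditions the rule; the last vowel is.
"ronhed" has last vowel 'e'. The one such stem in the data (tabavep → tabavepani) adds -ani, so the same rule applies.
The other patterns: stems whose last vowel is 'u' change the last vowel to 'a'; stems whose last vowel is 'i' or 'o' add -ul.
So ronhed → ronhedani.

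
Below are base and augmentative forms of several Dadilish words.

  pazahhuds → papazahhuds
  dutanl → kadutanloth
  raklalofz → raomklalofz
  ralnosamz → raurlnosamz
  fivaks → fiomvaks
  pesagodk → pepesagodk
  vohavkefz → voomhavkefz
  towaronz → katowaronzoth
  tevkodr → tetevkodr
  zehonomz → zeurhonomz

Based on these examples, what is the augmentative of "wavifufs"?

waomvifufs

ralnosamz and towaronz both end in -z yet inflect differently (raurlnosamz, katowaronzoth), so the final letter is not what conditions the rule; the second-to-last letter is.
"wavifufs" has second-to-last letter 'f'. The stems whose second-to-last letter is 'f' (vohavkefz → voomhavkefz, raklalofz → raomklalofz) insert -om- after the first vowel.
So wavifufs → waomvifufs.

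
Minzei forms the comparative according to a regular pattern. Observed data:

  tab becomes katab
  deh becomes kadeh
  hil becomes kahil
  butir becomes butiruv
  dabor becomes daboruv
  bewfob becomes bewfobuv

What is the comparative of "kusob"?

tab and bewfob both end in -b yet inflect differently (katab, bewfobuv), so the final letter is not what conditions the rule; the number of vowels is.
"kusob" has 2 vowels. The stems with 2 vowels (bewfob → bewfobuv, butir → butiruv, dabor → daboruv) add -uv.
The other pattern: stems with 1 vowel add the prefix ka-.
So kusob → kusobuv.

kusobuv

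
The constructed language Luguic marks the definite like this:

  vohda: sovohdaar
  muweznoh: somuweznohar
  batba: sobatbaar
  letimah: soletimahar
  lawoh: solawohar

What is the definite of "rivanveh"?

Every pair shown (vohda → sovohdaar, muweznoh → somuweznohar, batba → sobatbaar, …) follows the same rule: add so- … -ar around the stem.
So rivanveh → sorivanvehar.

sorivanvehar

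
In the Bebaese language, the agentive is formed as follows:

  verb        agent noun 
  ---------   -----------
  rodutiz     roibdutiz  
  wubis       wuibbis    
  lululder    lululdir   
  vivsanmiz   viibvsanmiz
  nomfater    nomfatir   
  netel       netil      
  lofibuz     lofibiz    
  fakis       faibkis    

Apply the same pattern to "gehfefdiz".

geibhfefdiz

"gehfefdiz" has last vowel 'i'. The stems whose last vowel is 'i' (wubis → wuibbis, rodutiz → roibdutiz, vivsanmiz → viibvsanmiz) insert -ib- after the first vowel.
So gehfefdiz → geibhfefdiz.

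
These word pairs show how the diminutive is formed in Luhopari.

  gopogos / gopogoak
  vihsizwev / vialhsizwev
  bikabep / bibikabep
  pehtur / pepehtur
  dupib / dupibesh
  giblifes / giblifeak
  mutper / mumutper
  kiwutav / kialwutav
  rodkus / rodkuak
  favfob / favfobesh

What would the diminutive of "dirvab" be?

favfob and gopogos both have last vowel 'o' yet inflect differently (favfobesh, gopogoak), so the last vowel is not what conditions the rule; the final letter is.
"dirvab" ends in -b. The stems ending in -b (dupib → dupibesh, favfob → favfobesh) add -esh.
So dirvab → dirvabesh.

dirvabesh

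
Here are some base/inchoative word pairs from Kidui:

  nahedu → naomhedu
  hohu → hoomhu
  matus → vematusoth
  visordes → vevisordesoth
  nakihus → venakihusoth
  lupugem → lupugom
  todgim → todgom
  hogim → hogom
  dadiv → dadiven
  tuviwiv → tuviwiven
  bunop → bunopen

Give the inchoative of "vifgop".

"vifgop" ends in -p. The one such stem in the data (bunop → bunopen) adds -en, so the same rule applies.
The other patterns: stems ending in -u insert -om- after the first vowel; stems ending in -s add ve- … -oth around the stem; stems ending in -m change the last vowel to 'o'.
So vifgop → vifgopen.

vifgopen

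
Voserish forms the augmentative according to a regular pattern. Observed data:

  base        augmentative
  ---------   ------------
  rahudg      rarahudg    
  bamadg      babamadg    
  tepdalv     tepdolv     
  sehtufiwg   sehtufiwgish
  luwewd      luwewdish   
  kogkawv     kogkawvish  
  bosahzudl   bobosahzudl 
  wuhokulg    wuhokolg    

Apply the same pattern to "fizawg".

bamadg and sehtufiwg both end in -g yet inflect differently (babamadg, sehtufiwgish), so the final letter is not what conditions the rule; the second-to-last letter is.
"fizawg" has second-to-last letter 'w'. The stems whose second-to-last letter is 'w' (sehtufiwg → sehtufiwgish, kogkawv → kogkawvish, luwewd → luwewdish) add -ish.
So fizawg → fizawgish.

fizawgish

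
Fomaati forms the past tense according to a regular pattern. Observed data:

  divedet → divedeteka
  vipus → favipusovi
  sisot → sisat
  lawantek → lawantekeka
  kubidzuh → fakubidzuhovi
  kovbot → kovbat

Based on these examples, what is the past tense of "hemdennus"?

fahemdennusovi

kovbot and divedet both end in -t yet inflect differently (kovbat, divedeteka), so the final letter is not what conditions the rule; the last vowel is.
"hemdennus" has last vowel 'u'. The stems whose last vowel is 'u' (kubidzuh → fakubidzuhovi, vipus → favipusovi) add fa- … -ovi around the stem.
The other patterns: stems whose last vowel is 'o' change the last vowel to 'a'; stems whose last vowel is 'e' add -eka.
So hemdennus → fahemdennusovi.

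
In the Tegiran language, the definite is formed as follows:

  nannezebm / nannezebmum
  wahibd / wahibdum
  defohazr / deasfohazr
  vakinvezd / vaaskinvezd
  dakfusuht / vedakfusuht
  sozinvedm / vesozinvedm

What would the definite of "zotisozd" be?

zoastisozd

wahibd and vakinvezd both end in -d yet inflect differently (wahibdum, vaaskinvezd), so the final letter is not what conditions the rule; the second-to-last letter is.
"zotisozd" has second-to-last letter 'z'. The stems whose second-to-last letter is 'z' (defohazr → deasfohazr, vakinvezd → vaaskinvezd) insert -as- after the first vowel.
The other patterns: stems whose second-to-last letter is 'b' add -um; stems whose second-to-last letter is 'd' or 'h' add the prefix ve-.
So zotisozd → zoastisozd.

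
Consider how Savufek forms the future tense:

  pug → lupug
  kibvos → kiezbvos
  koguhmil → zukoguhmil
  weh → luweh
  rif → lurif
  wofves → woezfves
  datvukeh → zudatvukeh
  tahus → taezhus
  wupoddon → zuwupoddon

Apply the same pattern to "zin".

weh and datvukeh both end in -h yet inflect differently (luweh, zudatvukeh), so the final letter is not what conditions the rule; the number of vowels is.
"zin" has 1 vowel. The stems with 1 vowel (pug → lupug, weh → luweh, rif → lurif) add the prefix lu-.
So zin → luzin.

luzin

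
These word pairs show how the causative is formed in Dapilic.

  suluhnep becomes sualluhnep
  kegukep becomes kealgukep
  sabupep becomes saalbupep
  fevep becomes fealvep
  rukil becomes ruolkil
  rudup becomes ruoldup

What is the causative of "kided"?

kialded

"kided" has last vowel 'e'. The stems whose last vowel is 'e' (suluhnep → sualluhnep, kegukep → kealgukep, sabupep → saalbupep) insert -al- after the first vowel.
The other pattern: stems whose last vowel is 'i' or 'u' insert -ol- after the first vowel.
So kided → kialded.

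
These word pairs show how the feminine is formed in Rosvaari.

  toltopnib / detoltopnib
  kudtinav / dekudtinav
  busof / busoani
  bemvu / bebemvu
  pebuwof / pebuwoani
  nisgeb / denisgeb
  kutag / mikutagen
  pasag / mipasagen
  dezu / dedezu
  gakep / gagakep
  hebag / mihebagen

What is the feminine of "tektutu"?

tetektutu

"tektutu" ends in -u. The stems ending in -u (bemvu → bebemvu, dezu → dedezu) repeat the first consonant+vowel as a prefix.
The other patterns: stems ending in -f drop the final letter and add -ani; stems ending in -g add mi- … -en around the stem; stems ending in -b or -v add the prefix de-.
So tektutu → tetektutu.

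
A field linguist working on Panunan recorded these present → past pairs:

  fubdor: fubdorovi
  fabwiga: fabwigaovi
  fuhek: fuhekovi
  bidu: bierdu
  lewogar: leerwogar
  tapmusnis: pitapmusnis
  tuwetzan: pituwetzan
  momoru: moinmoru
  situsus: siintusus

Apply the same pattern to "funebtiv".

fubdor and lewogar both end in -r yet inflect differently (fubdorovi, leerwogar), so the final letter is not what conditions the rule; the first letter is.
"funebtiv" begins with f-. The stems beginning with f- (fubdor → fubdorovi, fabwiga → fabwigaovi, fuhek → fuhekovi) add -ovi.
So funebtiv → funebtivovi.

funebtivovi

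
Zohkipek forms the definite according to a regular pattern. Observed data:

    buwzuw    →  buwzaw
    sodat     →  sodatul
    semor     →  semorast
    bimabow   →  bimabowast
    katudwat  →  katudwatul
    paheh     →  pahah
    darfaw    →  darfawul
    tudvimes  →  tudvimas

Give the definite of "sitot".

darfaw and bimabow both end in -w yet inflect differently (darfawul, bimabowast), so the final letter is not what conditions the rule; the last vowel is.
"sitot" has last vowel 'o'. The stems whose last vowel is 'o' (semor → semorast, bimabow → bimabowast) add -ast.
So sitot → sitotast.

sitotast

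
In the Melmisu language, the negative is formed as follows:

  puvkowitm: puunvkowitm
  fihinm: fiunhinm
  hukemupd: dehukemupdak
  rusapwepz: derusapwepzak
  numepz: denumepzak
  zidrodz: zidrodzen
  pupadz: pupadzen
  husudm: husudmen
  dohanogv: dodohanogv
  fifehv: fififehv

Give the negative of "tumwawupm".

detumwawupmak

"tumwawupm" has second-to-last letter 'p'. The stems whose second-to-last letter is 'p' (hukemupd → dehukemupdak, rusapwepz → derusapwepzak, numepz → denumepzak) add de- … -ak around the stem.
So tumwawupm → detumwawupmak.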